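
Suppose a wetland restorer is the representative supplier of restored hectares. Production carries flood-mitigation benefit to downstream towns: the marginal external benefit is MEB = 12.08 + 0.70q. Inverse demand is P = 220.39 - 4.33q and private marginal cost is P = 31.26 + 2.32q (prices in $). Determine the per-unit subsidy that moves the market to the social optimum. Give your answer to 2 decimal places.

subsidy = $35.75 per unit

Social marginal cost = private MC − MEB = 19.18 + 1.62q.
Set SMC = demand: 19.18 + 1.62q = 220.39 - 4.33q → q* = 33.8168.
The Pigouvian subsidy equals MEB at q*: 12.08 + 0.70×33.8168 = 35.7518.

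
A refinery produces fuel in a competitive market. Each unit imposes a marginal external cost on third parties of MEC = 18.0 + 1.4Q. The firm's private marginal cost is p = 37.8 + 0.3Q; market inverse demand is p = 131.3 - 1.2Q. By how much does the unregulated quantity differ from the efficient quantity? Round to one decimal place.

Market equilibrium (private): 37.8 + 0.3Q = 131.3 - 1.2Q → Q_m = 62.3333.
Social marginal cost = private MC + MEC = 55.8 + 1.7Q.
Set SMC = demand: 55.8 + 1.7Q = 131.3 - 1.2Q → Q* = 26.0345.
Gap = |62.3333 − 26.0345| = 36.2988.

36.3 units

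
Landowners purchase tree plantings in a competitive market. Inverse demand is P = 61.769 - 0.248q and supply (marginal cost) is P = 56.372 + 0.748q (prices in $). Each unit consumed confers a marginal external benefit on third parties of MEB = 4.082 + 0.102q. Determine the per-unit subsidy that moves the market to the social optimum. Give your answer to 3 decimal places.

subsidy = $5.163 per unit

Social marginal benefit = demand + MEB = 65.851 - 0.146q.
Set SMB = MC: 65.851 - 0.146q = 56.372 + 0.748q → q* = 10.6029.
The Pigouvian subsidy equals MEB at q*: 4.082 + 0.102×10.6029 = 5.1635.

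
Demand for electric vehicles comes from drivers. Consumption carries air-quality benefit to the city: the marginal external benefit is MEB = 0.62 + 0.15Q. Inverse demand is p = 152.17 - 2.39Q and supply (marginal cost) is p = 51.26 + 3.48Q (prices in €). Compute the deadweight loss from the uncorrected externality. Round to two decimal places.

Market equilibrium (private): 51.26 + 3.48Q = 152.17 - 2.39Q → Q_m = 17.1908.
Social marginal benefit = demand + MEB = 152.79 - 2.24Q.
Set SMB = MC: 152.79 - 2.24Q = 51.26 + 3.48Q → Q* = 17.7500.
The welfare-loss triangle has base |Q_m − Q*| and height MEB(Q_m) (the vertical gap between SMB and MC is zero at Q* and MEB at Q_m).
DWL = ½ × 0.5592 × 3.1986 = 0.8943.

DWL = €0.89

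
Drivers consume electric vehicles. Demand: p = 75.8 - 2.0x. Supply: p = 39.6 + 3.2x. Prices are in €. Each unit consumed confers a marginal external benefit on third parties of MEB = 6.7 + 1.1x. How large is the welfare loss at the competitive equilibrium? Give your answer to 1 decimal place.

Market equilibrium (private): 39.6 + 3.2x = 75.8 - 2.0x → x_m = 6.9615.
Social marginal benefit = demand + MEB = 82.5 - 0.9x.
Set SMB = MC: 82.5 - 0.9x = 39.6 + 3.2x → x* = 10.4634.
Height of the DWL triangle at x_m is SMB(x_m) − MC(x_m) = MEB(x_m) = 14.3577.
DWL = ½ × 3.5019 × 14.3577 = 25.1396.

DWL = €25.1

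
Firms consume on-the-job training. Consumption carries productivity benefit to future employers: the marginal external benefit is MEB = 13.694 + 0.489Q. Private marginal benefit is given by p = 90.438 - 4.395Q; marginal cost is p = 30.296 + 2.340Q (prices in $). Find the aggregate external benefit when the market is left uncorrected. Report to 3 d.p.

$141.781

Market equilibrium (private): 30.296 + 2.340Q = 90.438 - 4.395Q → Q_m = 8.9298.
Total external benefit = ∫₀^{Q_m} (13.694 + 0.489Q) dQ = 13.694×8.9298 + ½×0.489×8.9298² = 141.7814.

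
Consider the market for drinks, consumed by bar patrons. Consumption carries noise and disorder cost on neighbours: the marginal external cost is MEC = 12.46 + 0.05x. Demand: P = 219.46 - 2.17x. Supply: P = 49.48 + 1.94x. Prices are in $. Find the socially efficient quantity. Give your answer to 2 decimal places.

x* = 37.87

Social marginal benefit = demand − MEC = 207.00 - 2.22x.
Set SMB = MC: 207.00 - 2.22x = 49.48 + 1.94x → x* = 37.8654.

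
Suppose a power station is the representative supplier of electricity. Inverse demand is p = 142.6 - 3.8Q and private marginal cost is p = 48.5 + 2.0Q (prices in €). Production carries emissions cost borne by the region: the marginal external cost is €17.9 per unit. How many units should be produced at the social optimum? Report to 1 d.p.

Social marginal cost = private MC + MEC = 66.4 + 2.0Q.
Set SMC = demand: 66.4 + 2.0Q = 142.6 - 3.8Q → Q* = 13.1379.

Q* = 13.1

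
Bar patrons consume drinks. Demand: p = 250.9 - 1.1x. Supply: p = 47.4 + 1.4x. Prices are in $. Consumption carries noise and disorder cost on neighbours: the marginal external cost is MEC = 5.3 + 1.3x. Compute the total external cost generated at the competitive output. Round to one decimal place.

Market equilibrium (private): 47.4 + 1.4x = 250.9 - 1.1x → x_m = 81.4000.
Total external cost = ∫₀^{x_m} (5.3 + 1.3x) dx = 5.3×81.4000 + ½×1.3×81.4000² = 4738.2940.

$4738.3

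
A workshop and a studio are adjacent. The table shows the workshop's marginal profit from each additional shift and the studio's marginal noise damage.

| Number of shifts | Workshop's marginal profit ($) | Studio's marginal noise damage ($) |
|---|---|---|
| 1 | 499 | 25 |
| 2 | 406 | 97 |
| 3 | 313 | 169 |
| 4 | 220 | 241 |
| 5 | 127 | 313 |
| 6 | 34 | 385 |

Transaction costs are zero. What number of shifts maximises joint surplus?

Bargaining reaches the level where marginal profit last exceeds marginal noise damage.
That holds through level 3 (313 ≥ 169) but not at 4 (220 < 241).

3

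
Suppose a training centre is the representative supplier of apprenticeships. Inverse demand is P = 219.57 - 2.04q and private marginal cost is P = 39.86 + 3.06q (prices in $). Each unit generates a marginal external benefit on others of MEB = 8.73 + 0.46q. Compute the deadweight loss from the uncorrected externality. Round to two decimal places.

DWL = $67.02

Market equilibrium (private): 39.86 + 3.06q = 219.57 - 2.04q → q_m = 35.2373.
Social marginal cost = private MC − MEB = 31.13 + 2.60q.
Set SMC = demand: 31.13 + 2.60q = 219.57 - 2.04q → q* = 40.6121.
The welfare-loss triangle has base |q_m − q*| and height MEB(q_m) (the vertical gap between SMC and demand is zero at q* and MEB at q_m).
DWL = ½ × 5.3748 × 24.9391 = 67.0213.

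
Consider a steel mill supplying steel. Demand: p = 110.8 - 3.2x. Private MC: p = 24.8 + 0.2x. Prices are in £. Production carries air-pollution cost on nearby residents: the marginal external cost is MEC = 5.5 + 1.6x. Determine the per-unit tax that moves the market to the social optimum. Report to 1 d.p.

Social marginal cost = private MC + MEC = 30.3 + 1.8x.
Set SMC = demand: 30.3 + 1.8x = 110.8 - 3.2x → x* = 16.1000.
The Pigouvian tax equals MEC at x*: 5.5 + 1.6×16.1000 = 31.2600.

tax = £31.3 per unit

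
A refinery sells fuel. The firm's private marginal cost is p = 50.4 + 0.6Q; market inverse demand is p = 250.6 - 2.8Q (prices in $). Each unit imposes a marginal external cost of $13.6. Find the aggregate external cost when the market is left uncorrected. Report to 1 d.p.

Market equilibrium (private): 50.4 + 0.6Q = 250.6 - 2.8Q → Q_m = 58.8824.
Total external cost = MEC × Q_m = 13.6 × 58.8824 = 800.8006.

$800.8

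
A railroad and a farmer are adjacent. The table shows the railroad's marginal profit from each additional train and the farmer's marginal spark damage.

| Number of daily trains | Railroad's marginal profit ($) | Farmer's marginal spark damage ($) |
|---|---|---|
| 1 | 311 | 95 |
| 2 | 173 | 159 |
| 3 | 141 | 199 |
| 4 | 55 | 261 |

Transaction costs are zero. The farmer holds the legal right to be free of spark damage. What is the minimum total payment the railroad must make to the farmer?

Efficient level: marginal profit ≥ marginal spark damage through level 2, so k* = 2.
With the farmer holding the right, the railroad must at least compensate total damage at k*: 95 + 159 = 254.

$254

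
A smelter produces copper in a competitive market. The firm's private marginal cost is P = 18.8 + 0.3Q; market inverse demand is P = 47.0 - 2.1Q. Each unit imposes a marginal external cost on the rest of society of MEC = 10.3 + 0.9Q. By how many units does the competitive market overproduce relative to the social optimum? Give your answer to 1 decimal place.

Market equilibrium (private): 18.8 + 0.3Q = 47.0 - 2.1Q → Q_m = 11.7500.
Social marginal cost = private MC + MEC = 29.1 + 1.2Q.
Set SMC = demand: 29.1 + 1.2Q = 47.0 - 2.1Q → Q* = 5.4242.
Gap = |11.7500 − 5.4242| = 6.3258.

6.3 units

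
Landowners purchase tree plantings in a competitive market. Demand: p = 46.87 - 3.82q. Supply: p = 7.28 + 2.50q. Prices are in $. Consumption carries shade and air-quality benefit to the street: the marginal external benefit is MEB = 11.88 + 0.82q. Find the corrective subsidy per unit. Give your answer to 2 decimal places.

Social marginal benefit = demand + MEB = 58.75 - 3.00q.
Set SMB = MC: 58.75 - 3.00q = 7.28 + 2.50q → q* = 9.3582.
The Pigouvian subsidy equals MEB at q*: 11.88 + 0.82×9.3582 = 19.5537.

subsidy = $19.55 per unit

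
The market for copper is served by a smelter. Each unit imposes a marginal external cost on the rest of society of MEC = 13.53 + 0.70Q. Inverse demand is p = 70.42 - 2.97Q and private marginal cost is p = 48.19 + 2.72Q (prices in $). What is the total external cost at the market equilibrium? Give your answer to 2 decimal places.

$58.20

Market equilibrium (private): 48.19 + 2.72Q = 70.42 - 2.97Q → Q_m = 3.9069.
Total external cost = ∫₀^{Q_m} (13.53 + 0.70Q) dQ = 13.53×3.9069 + ½×0.70×3.9069² = 58.2027.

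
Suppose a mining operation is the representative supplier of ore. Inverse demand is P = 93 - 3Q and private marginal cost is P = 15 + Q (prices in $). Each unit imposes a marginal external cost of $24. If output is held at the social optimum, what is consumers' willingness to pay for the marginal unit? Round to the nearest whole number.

Social marginal cost = private MC + MEC = 39 + Q.
Set SMC = demand: 39 + Q = 93 - 3Q → Q* = 13.5000.
Consumer price on the demand curve at Q*: 93 − 3×13.5000 = 52.5000.

P = $53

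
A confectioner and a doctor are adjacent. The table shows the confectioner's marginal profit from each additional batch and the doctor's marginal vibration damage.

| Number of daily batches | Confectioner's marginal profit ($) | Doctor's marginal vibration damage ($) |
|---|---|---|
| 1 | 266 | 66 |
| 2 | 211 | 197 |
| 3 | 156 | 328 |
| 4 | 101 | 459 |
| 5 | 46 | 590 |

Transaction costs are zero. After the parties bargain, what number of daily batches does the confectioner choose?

2

Bargaining reaches the level where marginal profit last exceeds marginal vibration damage.
That holds through level 2 (211 ≥ 197) but not at 3 (156 < 328).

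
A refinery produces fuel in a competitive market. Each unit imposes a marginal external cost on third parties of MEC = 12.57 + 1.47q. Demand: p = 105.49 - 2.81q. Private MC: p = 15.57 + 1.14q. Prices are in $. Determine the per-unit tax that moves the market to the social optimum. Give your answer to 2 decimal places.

tax = $33.55 per unit

Social marginal cost = private MC + MEC = 28.14 + 2.61q.
Set SMC = demand: 28.14 + 2.61q = 105.49 - 2.81q → q* = 14.2712.
The Pigouvian tax equals MEC at q*: 12.57 + 1.47×14.2712 = 33.5487.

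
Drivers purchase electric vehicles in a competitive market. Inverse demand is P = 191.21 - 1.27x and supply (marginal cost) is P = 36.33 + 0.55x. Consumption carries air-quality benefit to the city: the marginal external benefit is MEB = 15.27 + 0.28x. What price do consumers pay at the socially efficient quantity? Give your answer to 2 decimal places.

P = 50.89

Social marginal benefit = demand + MEB = 206.48 - 0.99x.
Set SMB = MC: 206.48 - 0.99x = 36.33 + 0.55x → x* = 110.4870.
Consumer price on the demand curve at x*: 191.21 − 1.27×110.4870 = 50.8915.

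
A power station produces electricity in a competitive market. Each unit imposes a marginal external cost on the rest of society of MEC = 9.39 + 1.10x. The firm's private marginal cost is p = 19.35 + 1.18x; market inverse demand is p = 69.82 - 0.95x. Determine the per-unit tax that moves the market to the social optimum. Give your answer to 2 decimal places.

Social marginal cost = private MC + MEC = 28.74 + 2.28x.
Set SMC = demand: 28.74 + 2.28x = 69.82 - 0.95x → x* = 12.7183.
The Pigouvian tax equals MEC at x*: 9.39 + 1.10×12.7183 = 23.3801.

tax = 23.38 per unit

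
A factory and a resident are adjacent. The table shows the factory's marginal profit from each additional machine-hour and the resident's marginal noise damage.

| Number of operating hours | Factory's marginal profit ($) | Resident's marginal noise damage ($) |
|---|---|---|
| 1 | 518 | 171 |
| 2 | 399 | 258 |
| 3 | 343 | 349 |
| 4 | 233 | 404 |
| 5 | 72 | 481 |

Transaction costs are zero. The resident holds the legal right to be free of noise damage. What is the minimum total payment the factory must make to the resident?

$429

Efficient level: marginal profit ≥ marginal noise damage through level 2, so k* = 2.
With the resident holding the right, the factory must at least compensate total damage at k*: 171 + 258 = 429.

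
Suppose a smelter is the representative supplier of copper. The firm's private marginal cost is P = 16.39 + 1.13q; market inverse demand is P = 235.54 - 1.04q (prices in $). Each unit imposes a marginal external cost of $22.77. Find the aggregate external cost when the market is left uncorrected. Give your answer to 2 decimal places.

Market equilibrium (private): 16.39 + 1.13q = 235.54 - 1.04q → q_m = 100.9908.
Total external cost = MEC × q_m = 22.77 × 100.9908 = 2299.5605.

$2299.56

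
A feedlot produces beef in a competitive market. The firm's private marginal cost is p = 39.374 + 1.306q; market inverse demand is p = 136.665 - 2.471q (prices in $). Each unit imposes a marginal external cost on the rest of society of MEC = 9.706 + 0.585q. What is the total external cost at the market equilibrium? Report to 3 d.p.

$444.093

Market equilibrium (private): 39.374 + 1.306q = 136.665 - 2.471q → q_m = 25.7588.
Total external cost = ∫₀^{q_m} (9.706 + 0.585q) dq = 9.706×25.7588 + ½×0.585×25.7588² = 444.0933.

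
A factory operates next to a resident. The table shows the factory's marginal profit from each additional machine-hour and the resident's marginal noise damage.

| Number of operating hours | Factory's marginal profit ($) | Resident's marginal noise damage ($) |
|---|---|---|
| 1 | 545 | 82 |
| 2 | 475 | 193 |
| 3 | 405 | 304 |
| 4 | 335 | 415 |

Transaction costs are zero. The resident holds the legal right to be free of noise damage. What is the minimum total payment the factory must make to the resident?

Efficient level: marginal profit ≥ marginal noise damage through level 3, so k* = 3.
With the resident holding the right, the factory must at least compensate total damage at k*: 82 + 193 + 304 = 579.

$579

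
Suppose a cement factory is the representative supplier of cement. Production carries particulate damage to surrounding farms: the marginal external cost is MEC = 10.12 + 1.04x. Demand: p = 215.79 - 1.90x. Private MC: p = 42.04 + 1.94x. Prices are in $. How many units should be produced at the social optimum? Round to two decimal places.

x* = 33.53

Social marginal cost = private MC + MEC = 52.16 + 2.98x.
Set SMC = demand: 52.16 + 2.98x = 215.79 - 1.90x → x* = 33.5307.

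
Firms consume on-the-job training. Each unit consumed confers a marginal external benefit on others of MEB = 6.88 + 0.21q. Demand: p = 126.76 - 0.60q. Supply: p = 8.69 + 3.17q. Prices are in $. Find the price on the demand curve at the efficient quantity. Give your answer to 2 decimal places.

Social marginal benefit = demand + MEB = 133.64 - 0.39q.
Set SMB = MC: 133.64 - 0.39q = 8.69 + 3.17q → q* = 35.0983.
Consumer price on the demand curve at q*: 126.76 − 0.60×35.0983 = 105.7010.

P = $105.70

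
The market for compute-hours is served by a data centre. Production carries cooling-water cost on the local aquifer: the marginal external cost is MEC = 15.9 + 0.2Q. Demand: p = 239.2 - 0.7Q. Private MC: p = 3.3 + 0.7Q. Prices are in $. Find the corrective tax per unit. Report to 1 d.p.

tax = $43.4 per unit

Social marginal cost = private MC + MEC = 19.2 + 0.9Q.
Set SMC = demand: 19.2 + 0.9Q = 239.2 - 0.7Q → Q* = 137.5000.
The Pigouvian tax equals MEC at Q*: 15.9 + 0.2×137.5000 = 43.4000.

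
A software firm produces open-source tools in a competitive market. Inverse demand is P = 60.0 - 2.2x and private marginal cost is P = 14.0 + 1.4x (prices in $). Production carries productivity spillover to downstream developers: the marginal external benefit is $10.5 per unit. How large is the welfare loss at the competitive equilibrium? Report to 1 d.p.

Market equilibrium (private): 14.0 + 1.4x = 60.0 - 2.2x → x_m = 12.7778.
Social marginal cost = private MC − MEB = 3.5 + 1.4x.
Set SMC = demand: 3.5 + 1.4x = 60.0 - 2.2x → x* = 15.6944.
Height of the DWL triangle at x_m is demand(x_m) − SMC(x_m) = MEB(x_m) = 10.5000.
DWL = ½ × 2.9166 × 10.5000 = 15.3122.

DWL = $15.3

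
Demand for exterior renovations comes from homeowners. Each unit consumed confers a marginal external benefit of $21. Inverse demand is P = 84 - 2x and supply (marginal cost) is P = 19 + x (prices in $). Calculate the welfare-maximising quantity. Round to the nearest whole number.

x* = 29

Social marginal benefit = demand + MEB = 105 - 2x.
Set SMB = MC: 105 - 2x = 19 + x → x* = 28.6667.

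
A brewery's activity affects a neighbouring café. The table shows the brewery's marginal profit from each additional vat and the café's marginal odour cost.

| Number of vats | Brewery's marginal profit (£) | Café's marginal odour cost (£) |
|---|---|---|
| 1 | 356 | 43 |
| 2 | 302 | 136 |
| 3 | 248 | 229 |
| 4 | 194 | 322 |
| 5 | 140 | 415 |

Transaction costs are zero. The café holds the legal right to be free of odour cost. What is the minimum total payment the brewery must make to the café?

Efficient level: marginal profit ≥ marginal odour cost through level 3, so k* = 3.
With the café holding the right, the brewery must at least compensate total damage at k*: 43 + 136 + 229 = 408.

£408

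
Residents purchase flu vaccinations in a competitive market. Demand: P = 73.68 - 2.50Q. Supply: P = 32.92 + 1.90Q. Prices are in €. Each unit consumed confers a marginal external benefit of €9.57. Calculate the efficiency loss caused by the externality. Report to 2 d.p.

DWL = €10.41

Market equilibrium (private): 32.92 + 1.90Q = 73.68 - 2.50Q → Q_m = 9.2636.
Social marginal benefit = demand + MEB = 83.25 - 2.50Q.
Set SMB = MC: 83.25 - 2.50Q = 32.92 + 1.90Q → Q* = 11.4386.
The loss is the area between SMB and MC from Q* to Q_m; with linear curves that's a triangle of height MEB(Q_m).
DWL = ½ × 2.1750 × 9.5700 = 10.4074.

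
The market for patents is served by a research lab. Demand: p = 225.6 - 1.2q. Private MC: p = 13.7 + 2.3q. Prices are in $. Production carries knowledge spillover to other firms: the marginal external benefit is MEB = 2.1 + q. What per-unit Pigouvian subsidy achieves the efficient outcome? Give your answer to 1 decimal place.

subsidy = $87.7 per unit

Social marginal cost = private MC − MEB = 11.6 + 1.3q.
Set SMC = demand: 11.6 + 1.3q = 225.6 - 1.2q → q* = 85.6000.
The Pigouvian subsidy equals MEB at q*: 2.1 + 1.0×85.6000 = 87.7000.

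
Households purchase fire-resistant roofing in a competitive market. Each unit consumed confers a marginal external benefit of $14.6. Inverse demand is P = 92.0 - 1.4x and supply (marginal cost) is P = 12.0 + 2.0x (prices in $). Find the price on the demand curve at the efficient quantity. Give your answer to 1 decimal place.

Social marginal benefit = demand + MEB = 106.6 - 1.4x.
Set SMB = MC: 106.6 - 1.4x = 12.0 + 2.0x → x* = 27.8235.
Consumer price on the demand curve at x*: 92.0 − 1.4×27.8235 = 53.0471.

P = $53.0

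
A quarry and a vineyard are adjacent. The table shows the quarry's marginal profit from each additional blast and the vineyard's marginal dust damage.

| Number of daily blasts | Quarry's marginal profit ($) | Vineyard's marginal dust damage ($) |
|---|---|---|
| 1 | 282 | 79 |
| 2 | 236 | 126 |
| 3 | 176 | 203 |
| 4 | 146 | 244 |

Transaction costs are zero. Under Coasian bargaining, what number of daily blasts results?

Bargaining reaches the level where marginal profit last exceeds marginal dust damage.
That holds through level 2 (236 ≥ 126) but not at 3 (176 < 203).

2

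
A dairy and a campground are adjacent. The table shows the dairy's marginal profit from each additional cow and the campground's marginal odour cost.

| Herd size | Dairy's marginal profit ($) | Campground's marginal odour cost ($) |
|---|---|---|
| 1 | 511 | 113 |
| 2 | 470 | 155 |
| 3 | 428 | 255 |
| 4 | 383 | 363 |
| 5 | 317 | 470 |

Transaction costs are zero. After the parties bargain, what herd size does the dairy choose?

4

Bargaining reaches the level where marginal profit last exceeds marginal odour cost.
That holds through level 4 (383 ≥ 363) but not at 5 (317 < 470).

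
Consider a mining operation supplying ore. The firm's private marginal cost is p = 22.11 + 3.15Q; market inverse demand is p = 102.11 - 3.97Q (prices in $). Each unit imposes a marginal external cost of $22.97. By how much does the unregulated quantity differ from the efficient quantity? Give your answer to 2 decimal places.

Market equilibrium (private): 22.11 + 3.15Q = 102.11 - 3.97Q → Q_m = 11.2360.
Social marginal cost = private MC + MEC = 45.08 + 3.15Q.
Set SMC = demand: 45.08 + 3.15Q = 102.11 - 3.97Q → Q* = 8.0098.
Gap = |11.2360 − 8.0098| = 3.2262.

3.23 units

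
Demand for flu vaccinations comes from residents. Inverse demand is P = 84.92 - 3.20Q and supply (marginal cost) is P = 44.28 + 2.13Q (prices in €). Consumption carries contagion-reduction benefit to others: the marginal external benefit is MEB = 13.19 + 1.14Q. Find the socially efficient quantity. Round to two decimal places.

Social marginal benefit = demand + MEB = 98.11 - 2.06Q.
Set SMB = MC: 98.11 - 2.06Q = 44.28 + 2.13Q → Q* = 12.8473.

Q* = 12.85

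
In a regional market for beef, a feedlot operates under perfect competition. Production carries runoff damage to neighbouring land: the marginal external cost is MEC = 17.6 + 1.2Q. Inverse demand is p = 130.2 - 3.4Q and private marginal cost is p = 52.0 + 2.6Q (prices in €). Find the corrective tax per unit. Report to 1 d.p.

Social marginal cost = private MC + MEC = 69.6 + 3.8Q.
Set SMC = demand: 69.6 + 3.8Q = 130.2 - 3.4Q → Q* = 8.4167.
The Pigouvian tax equals MEC at Q*: 17.6 + 1.2×8.4167 = 27.7000.

tax = €27.7 per unit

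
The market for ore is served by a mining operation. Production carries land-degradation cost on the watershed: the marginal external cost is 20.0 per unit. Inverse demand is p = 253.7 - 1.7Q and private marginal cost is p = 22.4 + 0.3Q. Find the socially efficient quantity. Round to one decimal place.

Q* = 105.7

Social marginal cost = private MC + MEC = 42.4 + 0.3Q.
Set SMC = demand: 42.4 + 0.3Q = 253.7 - 1.7Q → Q* = 105.6500.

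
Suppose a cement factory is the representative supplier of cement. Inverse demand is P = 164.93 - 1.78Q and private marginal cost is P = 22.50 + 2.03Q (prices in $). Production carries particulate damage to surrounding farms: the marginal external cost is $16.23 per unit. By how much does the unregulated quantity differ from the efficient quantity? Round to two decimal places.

Market equilibrium (private): 22.50 + 2.03Q = 164.93 - 1.78Q → Q_m = 37.3832.
Social marginal cost = private MC + MEC = 38.73 + 2.03Q.
Set SMC = demand: 38.73 + 2.03Q = 164.93 - 1.78Q → Q* = 33.1234.
Gap = |37.3832 − 33.1234| = 4.2598.

4.26 units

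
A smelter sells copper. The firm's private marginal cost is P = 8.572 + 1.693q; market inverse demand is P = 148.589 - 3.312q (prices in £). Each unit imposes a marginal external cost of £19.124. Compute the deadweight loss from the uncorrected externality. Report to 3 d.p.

DWL = £36.536

Market equilibrium (private): 8.572 + 1.693q = 148.589 - 3.312q → q_m = 27.9754.
Social marginal cost = private MC + MEC = 27.696 + 1.693q.
Set SMC = demand: 27.696 + 1.693q = 148.589 - 3.312q → q* = 24.1544.
Between q* and q_m the wedge SMC − demand runs linearly from 0 to MEC(q_m), so the loss is a triangle.
DWL = ½ × 3.8210 × 19.1240 = 36.5364.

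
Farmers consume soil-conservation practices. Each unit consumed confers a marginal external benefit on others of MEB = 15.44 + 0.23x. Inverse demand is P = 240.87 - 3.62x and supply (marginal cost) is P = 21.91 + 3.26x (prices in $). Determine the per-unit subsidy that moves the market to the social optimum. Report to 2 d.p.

Social marginal benefit = demand + MEB = 256.31 - 3.39x.
Set SMB = MC: 256.31 - 3.39x = 21.91 + 3.26x → x* = 35.2481.
The Pigouvian subsidy equals MEB at x*: 15.44 + 0.23×35.2481 = 23.5471.

subsidy = $23.55 per unit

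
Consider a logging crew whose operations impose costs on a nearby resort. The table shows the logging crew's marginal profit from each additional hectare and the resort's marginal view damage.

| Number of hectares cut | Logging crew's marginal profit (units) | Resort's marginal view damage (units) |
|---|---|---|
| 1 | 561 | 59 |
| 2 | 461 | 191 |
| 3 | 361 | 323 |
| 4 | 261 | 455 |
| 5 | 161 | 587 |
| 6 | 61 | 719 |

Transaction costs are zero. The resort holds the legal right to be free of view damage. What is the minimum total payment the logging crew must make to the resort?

573

Efficient level: marginal profit ≥ marginal view damage through level 3, so k* = 3.
With the resort holding the right, the logging crew must at least compensate total damage at k*: 59 + 191 + 323 = 573.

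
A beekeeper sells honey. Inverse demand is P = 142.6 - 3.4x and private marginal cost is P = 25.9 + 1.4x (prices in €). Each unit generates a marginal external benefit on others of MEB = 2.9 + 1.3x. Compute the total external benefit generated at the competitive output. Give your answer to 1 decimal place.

€454.7

Market equilibrium (private): 25.9 + 1.4x = 142.6 - 3.4x → x_m = 24.3125.
Total external benefit = ∫₀^{x_m} (2.9 + 1.3x) dx = 2.9×24.3125 + ½×1.3×24.3125² = 454.7197.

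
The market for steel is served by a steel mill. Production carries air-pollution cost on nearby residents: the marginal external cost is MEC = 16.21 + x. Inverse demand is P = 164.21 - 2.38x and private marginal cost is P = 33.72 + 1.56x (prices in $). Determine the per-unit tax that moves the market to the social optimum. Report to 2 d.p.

Social marginal cost = private MC + MEC = 49.93 + 2.56x.
Set SMC = demand: 49.93 + 2.56x = 164.21 - 2.38x → x* = 23.1336.
The Pigouvian tax equals MEC at x*: 16.21 + 1.00×23.1336 = 39.3436.

tax = $39.34 per unit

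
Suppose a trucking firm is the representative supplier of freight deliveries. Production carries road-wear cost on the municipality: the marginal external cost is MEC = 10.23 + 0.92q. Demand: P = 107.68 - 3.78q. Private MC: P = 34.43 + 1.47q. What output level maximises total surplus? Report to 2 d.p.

q* = 10.21

Social marginal cost = private MC + MEC = 44.66 + 2.39q.
Set SMC = demand: 44.66 + 2.39q = 107.68 - 3.78q → q* = 10.2139.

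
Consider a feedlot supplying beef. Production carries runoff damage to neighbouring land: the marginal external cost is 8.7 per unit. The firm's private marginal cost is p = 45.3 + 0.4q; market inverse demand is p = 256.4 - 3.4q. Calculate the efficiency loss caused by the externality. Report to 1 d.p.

DWL = 10.0

Market equilibrium (private): 45.3 + 0.4q = 256.4 - 3.4q → q_m = 55.5526.
Social marginal cost = private MC + MEC = 54.0 + 0.4q.
Set SMC = demand: 54.0 + 0.4q = 256.4 - 3.4q → q* = 53.2632.
Height of the DWL triangle at q_m is SMC(q_m) − demand(q_m) = MEC(q_m) = 8.7000.
DWL = ½ × 2.2894 × 8.7000 = 9.9589.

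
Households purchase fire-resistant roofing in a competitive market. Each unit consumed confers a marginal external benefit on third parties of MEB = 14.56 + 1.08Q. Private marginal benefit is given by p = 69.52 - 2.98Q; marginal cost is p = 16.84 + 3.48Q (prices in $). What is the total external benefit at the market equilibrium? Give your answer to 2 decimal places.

Market equilibrium (private): 16.84 + 3.48Q = 69.52 - 2.98Q → Q_m = 8.1548.
Total external benefit = ∫₀^{Q_m} (14.56 + 1.08Q) dQ = 14.56×8.1548 + ½×1.08×8.1548² = 154.6443.

$154.64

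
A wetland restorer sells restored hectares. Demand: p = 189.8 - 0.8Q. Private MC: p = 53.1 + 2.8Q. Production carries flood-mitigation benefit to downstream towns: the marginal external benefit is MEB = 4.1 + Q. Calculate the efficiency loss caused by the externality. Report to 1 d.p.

Market equilibrium (private): 53.1 + 2.8Q = 189.8 - 0.8Q → Q_m = 37.9722.
Social marginal cost = private MC − MEB = 49.0 + 1.8Q.
Set SMC = demand: 49.0 + 1.8Q = 189.8 - 0.8Q → Q* = 54.1538.
The loss is the area between SMC and demand from Q* to Q_m; with linear curves that's a triangle of height MEB(Q_m).
DWL = ½ × 16.1816 × 42.0722 = 340.3978.

DWL = 340.4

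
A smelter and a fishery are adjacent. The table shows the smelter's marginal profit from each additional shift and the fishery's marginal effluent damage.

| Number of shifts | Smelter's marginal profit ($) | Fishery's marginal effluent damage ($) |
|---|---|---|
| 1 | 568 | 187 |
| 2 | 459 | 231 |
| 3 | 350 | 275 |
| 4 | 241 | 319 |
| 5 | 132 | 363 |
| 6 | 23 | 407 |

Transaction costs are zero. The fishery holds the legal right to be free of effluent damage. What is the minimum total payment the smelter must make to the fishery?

Efficient level: marginal profit ≥ marginal effluent damage through level 3, so k* = 3.
With the fishery holding the right, the smelter must at least compensate total damage at k*: 187 + 231 + 275 = 693.

$693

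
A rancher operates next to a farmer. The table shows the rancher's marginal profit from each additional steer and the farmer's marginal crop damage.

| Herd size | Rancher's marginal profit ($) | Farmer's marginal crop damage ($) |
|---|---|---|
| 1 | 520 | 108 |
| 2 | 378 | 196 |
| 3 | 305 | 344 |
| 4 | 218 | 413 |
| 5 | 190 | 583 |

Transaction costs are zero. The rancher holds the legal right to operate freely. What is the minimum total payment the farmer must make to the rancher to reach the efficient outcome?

$713

Left alone the rancher would choose level 5 (marginal profit stays positive).
Efficient level: k* = 2 (marginal profit ≥ marginal crop damage through 2).
The farmer must at least cover the rancher's forgone profit from cutting 5→2: 305 + 218 + 190 = 713.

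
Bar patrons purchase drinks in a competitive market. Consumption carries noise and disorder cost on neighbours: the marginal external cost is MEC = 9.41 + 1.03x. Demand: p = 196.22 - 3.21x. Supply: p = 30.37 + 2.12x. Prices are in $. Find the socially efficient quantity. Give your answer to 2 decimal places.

x* = 24.60

Social marginal benefit = demand − MEC = 186.81 - 4.24x.
Set SMB = MC: 186.81 - 4.24x = 30.37 + 2.12x → x* = 24.5975.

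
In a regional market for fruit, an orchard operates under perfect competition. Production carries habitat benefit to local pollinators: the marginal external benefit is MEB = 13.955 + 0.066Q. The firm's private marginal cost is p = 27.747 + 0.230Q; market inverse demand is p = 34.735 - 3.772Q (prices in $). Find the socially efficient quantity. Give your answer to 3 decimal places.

Q* = 5.321

Social marginal cost = private MC − MEB = 13.792 + 0.164Q.
Set SMC = demand: 13.792 + 0.164Q = 34.735 - 3.772Q → Q* = 5.3209.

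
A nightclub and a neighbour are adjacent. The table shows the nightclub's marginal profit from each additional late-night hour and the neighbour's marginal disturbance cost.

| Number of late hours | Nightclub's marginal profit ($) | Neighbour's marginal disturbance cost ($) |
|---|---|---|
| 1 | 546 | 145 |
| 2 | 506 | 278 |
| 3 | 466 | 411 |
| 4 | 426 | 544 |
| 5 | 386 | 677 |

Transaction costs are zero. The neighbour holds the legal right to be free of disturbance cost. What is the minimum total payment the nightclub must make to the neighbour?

Efficient level: marginal profit ≥ marginal disturbance cost through level 3, so k* = 3.
With the neighbour holding the right, the nightclub must at least compensate total damage at k*: 145 + 278 + 411 = 834.

$834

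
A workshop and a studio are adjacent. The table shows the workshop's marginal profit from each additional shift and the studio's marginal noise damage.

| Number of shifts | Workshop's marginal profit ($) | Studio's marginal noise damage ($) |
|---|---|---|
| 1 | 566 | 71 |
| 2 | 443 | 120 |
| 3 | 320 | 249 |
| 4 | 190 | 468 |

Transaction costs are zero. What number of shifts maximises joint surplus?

Bargaining reaches the level where marginal profit last exceeds marginal noise damage.
That holds through level 3 (320 ≥ 249) but not at 4 (190 < 468).

3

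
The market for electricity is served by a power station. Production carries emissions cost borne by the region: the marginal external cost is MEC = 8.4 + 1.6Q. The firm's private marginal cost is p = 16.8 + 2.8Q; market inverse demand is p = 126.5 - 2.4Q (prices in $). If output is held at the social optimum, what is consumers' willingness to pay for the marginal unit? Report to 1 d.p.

Social marginal cost = private MC + MEC = 25.2 + 4.4Q.
Set SMC = demand: 25.2 + 4.4Q = 126.5 - 2.4Q → Q* = 14.8971.
Consumer price on the demand curve at Q*: 126.5 − 2.4×14.8971 = 90.7470.

P = $90.7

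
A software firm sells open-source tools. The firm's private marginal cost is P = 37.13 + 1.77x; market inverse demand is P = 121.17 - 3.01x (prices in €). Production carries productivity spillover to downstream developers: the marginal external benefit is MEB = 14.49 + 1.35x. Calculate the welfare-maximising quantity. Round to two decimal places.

x* = 28.73

Social marginal cost = private MC − MEB = 22.64 + 0.42x.
Set SMC = demand: 22.64 + 0.42x = 121.17 - 3.01x → x* = 28.7259.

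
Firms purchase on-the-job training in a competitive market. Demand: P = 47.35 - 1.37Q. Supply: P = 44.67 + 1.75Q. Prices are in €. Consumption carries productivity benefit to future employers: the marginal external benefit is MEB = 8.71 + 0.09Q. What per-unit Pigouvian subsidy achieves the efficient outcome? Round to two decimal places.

Social marginal benefit = demand + MEB = 56.06 - 1.28Q.
Set SMB = MC: 56.06 - 1.28Q = 44.67 + 1.75Q → Q* = 3.7591.
The Pigouvian subsidy equals MEB at Q*: 8.71 + 0.09×3.7591 = 9.0483.

subsidy = €9.05 per unit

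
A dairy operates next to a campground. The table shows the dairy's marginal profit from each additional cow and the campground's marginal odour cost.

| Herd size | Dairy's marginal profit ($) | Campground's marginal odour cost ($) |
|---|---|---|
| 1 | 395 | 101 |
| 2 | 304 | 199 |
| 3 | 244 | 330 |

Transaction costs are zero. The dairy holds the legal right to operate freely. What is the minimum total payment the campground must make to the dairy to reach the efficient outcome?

Left alone the dairy would choose level 3 (marginal profit stays positive).
Efficient level: k* = 2 (marginal profit ≥ marginal odour cost through 2).
The campground must at least cover the dairy's forgone profit from cutting 3→2: 244 = 244.

$244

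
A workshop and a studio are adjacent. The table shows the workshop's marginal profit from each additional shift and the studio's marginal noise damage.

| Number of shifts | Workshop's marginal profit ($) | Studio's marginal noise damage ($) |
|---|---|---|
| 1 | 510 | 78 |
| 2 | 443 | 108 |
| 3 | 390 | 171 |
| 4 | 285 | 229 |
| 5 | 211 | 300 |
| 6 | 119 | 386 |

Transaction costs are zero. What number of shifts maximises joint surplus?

4

Bargaining reaches the level where marginal profit last exceeds marginal noise damage.
That holds through level 4 (285 ≥ 229) but not at 5 (211 < 300).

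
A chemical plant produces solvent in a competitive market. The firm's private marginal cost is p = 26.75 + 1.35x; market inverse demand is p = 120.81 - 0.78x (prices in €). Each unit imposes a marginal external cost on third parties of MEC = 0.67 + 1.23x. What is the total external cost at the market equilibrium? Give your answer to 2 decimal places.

Market equilibrium (private): 26.75 + 1.35x = 120.81 - 0.78x → x_m = 44.1596.
Total external cost = ∫₀^{x_m} (0.67 + 1.23x) dx = 0.67×44.1596 + ½×1.23×44.1596² = 1228.8801.

€1228.88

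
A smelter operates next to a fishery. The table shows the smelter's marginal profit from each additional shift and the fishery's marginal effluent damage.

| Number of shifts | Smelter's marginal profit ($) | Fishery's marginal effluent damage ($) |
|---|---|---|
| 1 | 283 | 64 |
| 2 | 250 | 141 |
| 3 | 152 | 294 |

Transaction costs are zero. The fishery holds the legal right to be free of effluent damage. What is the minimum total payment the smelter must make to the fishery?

$205

Efficient level: marginal profit ≥ marginal effluent damage through level 2, so k* = 2.
With the fishery holding the right, the smelter must at least compensate total damage at k*: 64 + 141 = 205.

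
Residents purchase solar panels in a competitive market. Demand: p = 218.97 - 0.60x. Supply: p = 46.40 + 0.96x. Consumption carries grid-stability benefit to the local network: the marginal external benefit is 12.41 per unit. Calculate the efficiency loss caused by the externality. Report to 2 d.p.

DWL = 49.36

Market equilibrium (private): 46.40 + 0.96x = 218.97 - 0.60x → x_m = 110.6218.
Social marginal benefit = demand + MEB = 231.38 - 0.60x.
Set SMB = MC: 231.38 - 0.60x = 46.40 + 0.96x → x* = 118.5769.
The loss is the area between SMB and MC from x* to x_m; with linear curves that's a triangle of height MEB(x_m).
DWL = ½ × 7.9551 × 12.4100 = 49.3614.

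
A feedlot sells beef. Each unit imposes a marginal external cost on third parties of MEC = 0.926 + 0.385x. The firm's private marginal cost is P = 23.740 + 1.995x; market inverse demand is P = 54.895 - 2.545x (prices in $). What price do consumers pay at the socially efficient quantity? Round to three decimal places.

Social marginal cost = private MC + MEC = 24.666 + 2.380x.
Set SMC = demand: 24.666 + 2.380x = 54.895 - 2.545x → x* = 6.1379.
Consumer price on the demand curve at x*: 54.895 − 2.545×6.1379 = 39.2740.

P = $39.274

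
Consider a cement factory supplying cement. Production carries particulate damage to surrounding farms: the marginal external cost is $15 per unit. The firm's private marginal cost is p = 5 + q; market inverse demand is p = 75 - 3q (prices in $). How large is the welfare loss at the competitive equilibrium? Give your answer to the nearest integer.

Market equilibrium (private): 5 + q = 75 - 3q → q_m = 17.5000.
Social marginal cost = private MC + MEC = 20 + q.
Set SMC = demand: 20 + q = 75 - 3q → q* = 13.7500.
Height of the DWL triangle at q_m is SMC(q_m) − demand(q_m) = MEC(q_m) = 15.0000.
DWL = ½ × 3.7500 × 15.0000 = 28.1250.

DWL = $28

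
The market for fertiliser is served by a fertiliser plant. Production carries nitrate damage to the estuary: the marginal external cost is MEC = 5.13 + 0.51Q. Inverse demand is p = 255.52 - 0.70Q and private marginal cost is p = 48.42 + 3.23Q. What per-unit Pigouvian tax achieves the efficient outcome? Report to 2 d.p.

tax = 28.33 per unit

Social marginal cost = private MC + MEC = 53.55 + 3.74Q.
Set SMC = demand: 53.55 + 3.74Q = 255.52 - 0.70Q → Q* = 45.4887.
The Pigouvian tax equals MEC at Q*: 5.13 + 0.51×45.4887 = 28.3292.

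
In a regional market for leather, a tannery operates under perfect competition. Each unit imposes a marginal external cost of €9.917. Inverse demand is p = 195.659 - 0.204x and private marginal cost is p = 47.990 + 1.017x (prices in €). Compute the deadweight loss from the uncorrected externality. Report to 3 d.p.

Market equilibrium (private): 47.990 + 1.017x = 195.659 - 0.204x → x_m = 120.9410.
Social marginal cost = private MC + MEC = 57.907 + 1.017x.
Set SMC = demand: 57.907 + 1.017x = 195.659 - 0.204x → x* = 112.8190.
The loss is the area between SMC and demand from x* to x_m; with linear curves that's a triangle of height MEC(x_m).
DWL = ½ × 8.1220 × 9.9170 = 40.2729.

DWL = €40.273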